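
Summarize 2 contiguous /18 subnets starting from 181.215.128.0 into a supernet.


Original prefix: /18
Number of subnets: 2 = 2^1
New prefix = 18 - 1 = 17
Supernet: 181.215.128.0/17


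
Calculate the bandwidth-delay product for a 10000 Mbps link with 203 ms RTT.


BDP = bandwidth * RTT
= 10000 Mbps * 203 ms
= 10000 * 1e6 * 203 / 1000 bits
= 2030000000 bits
= 253750000 bytes
= 247802.7344 KB
BDP = 2030000000 bits (253750000 bytes)


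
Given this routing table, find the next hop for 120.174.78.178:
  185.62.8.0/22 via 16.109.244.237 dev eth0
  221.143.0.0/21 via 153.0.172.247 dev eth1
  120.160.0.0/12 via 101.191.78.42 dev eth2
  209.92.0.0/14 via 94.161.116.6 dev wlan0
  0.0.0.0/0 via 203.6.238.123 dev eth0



Longest prefix match for 120.174.78.178:
  /22 185.62.8.0: no
  /21 221.143.0.0: no
  /12 120.160.0.0: MATCH
  /14 209.92.0.0: no
  /0 0.0.0.0: MATCH
Selected: next-hop 101.191.78.42 via eth2 (matched /12)


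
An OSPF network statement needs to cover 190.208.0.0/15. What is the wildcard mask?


Subnet mask: 255.254.0.0
Wildcard = 255.255.255.255 - subnet mask
255 - 255 = 0
255 - 254 = 1
255 - 0 = 255
255 - 0 = 255
Wildcard: 0.1.255.255


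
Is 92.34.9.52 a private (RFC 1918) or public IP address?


RFC 1918 private ranges:
  10.0.0.0/8 (10.0.0.0 - 10.255.255.255)
  172.16.0.0/12 (172.16.0.0 - 172.31.255.255)
  192.168.0.0/16 (192.168.0.0 - 192.168.255.255)
Public (not in any RFC 1918 range)


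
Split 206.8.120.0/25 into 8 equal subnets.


New prefix = 25 + 3 = 28
Each subnet has 16 addresses
  206.8.120.0/28
  206.8.120.16/28
  206.8.120.32/28
  206.8.120.48/28
  206.8.120.64/28
  206.8.120.80/28
  206.8.120.96/28
  206.8.120.112/28
Subnets: 206.8.120.0/28, 206.8.120.16/28, 206.8.120.32/28, 206.8.120.48/28, 206.8.120.64/28, 206.8.120.80/28, 206.8.120.96/28, 206.8.120.112/28


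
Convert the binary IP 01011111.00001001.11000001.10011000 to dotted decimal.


01011111 = 95
00001001 = 9
11000001 = 193
10011000 = 152
IP: 95.9.193.152


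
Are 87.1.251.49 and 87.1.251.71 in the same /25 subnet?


Mask: 255.255.255.128
87.1.251.49 AND mask = 87.1.251.0
87.1.251.71 AND mask = 87.1.251.0
Yes, same subnet (87.1.251.0)


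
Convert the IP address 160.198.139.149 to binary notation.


160 = 10100000
198 = 11000110
139 = 10001011
149 = 10010101
Binary: 10100000.11000110.10001011.10010101


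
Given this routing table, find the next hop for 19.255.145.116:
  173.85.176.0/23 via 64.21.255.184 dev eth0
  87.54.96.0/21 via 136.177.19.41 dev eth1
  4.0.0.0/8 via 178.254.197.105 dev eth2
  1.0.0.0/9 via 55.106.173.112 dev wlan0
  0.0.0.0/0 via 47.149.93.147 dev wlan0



Longest prefix match for 19.255.145.116:
  /23 173.85.176.0: no
  /21 87.54.96.0: no
  /8 4.0.0.0: no
  /9 1.0.0.0: no
  /0 0.0.0.0: MATCH
Selected: next-hop 47.149.93.147 via wlan0 (matched /0)


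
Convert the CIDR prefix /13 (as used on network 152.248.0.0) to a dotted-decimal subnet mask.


/13 means 13 network bits, 19 host bits
Binary: 11111111111110000000000000000000
Mask: 255.248.0.0


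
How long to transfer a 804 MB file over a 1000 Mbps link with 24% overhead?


Effective throughput = 1000 * (1 - 24/100) = 760 Mbps
File size in Mb = 804 * 8 = 6432 Mb
Time = 6432 / 760
Time = 8.4632 seconds


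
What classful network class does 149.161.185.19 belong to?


First octet: 149
Binary: 10010101
10xxxxxx -> Class B (128-191)
Class B, default mask 255.255.0.0 (/16)


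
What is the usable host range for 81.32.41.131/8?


Network: 81.0.0.0
Broadcast: 81.255.255.255
First usable = network + 1
Last usable = broadcast - 1
Range: 81.0.0.1 to 81.255.255.254


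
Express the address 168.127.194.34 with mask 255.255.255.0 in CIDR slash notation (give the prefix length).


Binary: 11111111.11111111.11111111.00000000
Count leading 1s
Prefix: /24


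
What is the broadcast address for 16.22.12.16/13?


Network: 16.16.0.0/13
Host bits = 19
Set all host bits to 1:
Broadcast: 16.23.255.255


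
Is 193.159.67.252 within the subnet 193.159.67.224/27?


Subnet network: 193.159.67.224
Test IP AND mask: 193.159.67.224
Yes, 193.159.67.252 is in 193.159.67.224/27


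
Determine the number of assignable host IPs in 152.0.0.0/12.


Host bits = 32 - 12 = 20
Total addresses = 2^20 = 1048576
Usable = total - 2 (network and broadcast)
Usable hosts: 1048574


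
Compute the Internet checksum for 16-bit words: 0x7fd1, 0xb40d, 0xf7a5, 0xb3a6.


Sum all words (with carry folding):
+ 0x7fd1 = 0x7fd1
+ 0xb40d = 0x33df
+ 0xf7a5 = 0x2b85
+ 0xb3a6 = 0xdf2b
One's complement: ~0xdf2b
Checksum = 0x20d4


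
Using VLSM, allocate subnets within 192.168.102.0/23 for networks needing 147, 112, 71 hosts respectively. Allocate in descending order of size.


147 hosts -> /24 (254 usable): 192.168.102.0/24
112 hosts -> /25 (126 usable): 192.168.103.0/25
71 hosts -> /25 (126 usable): 192.168.103.128/25
Allocation: 192.168.102.0/24 (147 hosts, 254 usable); 192.168.103.0/25 (112 hosts, 126 usable); 192.168.103.128/25 (71 hosts, 126 usable)


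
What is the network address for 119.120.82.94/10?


IP:   01110111.01111000.01010010.01011110
Mask: 11111111.11000000.00000000.00000000
AND operation:
Net:  01110111.01000000.00000000.00000000
Network: 119.64.0.0/10


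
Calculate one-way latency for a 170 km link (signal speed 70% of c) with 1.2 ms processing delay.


Speed = 0.7 * 3e5 km/s = 210000 km/s
Propagation delay = 170 / 210000 = 0.0008 s = 0.8095 ms
Processing delay = 1.2 ms
Total one-way latency = 2.0095 ms


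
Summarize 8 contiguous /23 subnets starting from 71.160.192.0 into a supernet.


Original prefix: /23
Number of subnets: 8 = 2^3
New prefix = 23 - 3 = 20
Supernet: 71.160.192.0/20


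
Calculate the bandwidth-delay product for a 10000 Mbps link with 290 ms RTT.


BDP = bandwidth * RTT
= 10000 Mbps * 290 ms
= 10000 * 1e6 * 290 / 1000 bits
= 2900000000 bits
= 362500000 bytes
= 354003.9062 KB
BDP = 2900000000 bits (362500000 bytes)


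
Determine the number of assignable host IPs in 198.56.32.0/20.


Host bits = 32 - 20 = 12
Total addresses = 2^12 = 4096
Usable = total - 2 (network and broadcast)
Usable hosts: 4094


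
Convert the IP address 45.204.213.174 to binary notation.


45 = 00101101
204 = 11001100
213 = 11010101
174 = 10101110
Binary: 00101101.11001100.11010101.10101110


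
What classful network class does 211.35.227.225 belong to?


First octet: 211
Binary: 11010011
110xxxxx -> Class C (192-223)
Class C, default mask 255.255.255.0 (/24)


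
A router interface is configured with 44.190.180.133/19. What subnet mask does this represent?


/19 means 19 network bits, 13 host bits
Binary: 11111111111111111110000000000000
Mask: 255.255.224.0


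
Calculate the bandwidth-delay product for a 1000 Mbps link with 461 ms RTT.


BDP = bandwidth * RTT
= 1000 Mbps * 461 ms
= 1000 * 1e6 * 461 / 1000 bits
= 461000000 bits
= 57625000 bytes
= 56274.4141 KB
BDP = 461000000 bits (57625000 bytes)


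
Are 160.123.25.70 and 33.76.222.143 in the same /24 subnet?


Mask: 255.255.255.0
160.123.25.70 AND mask = 160.123.25.0
33.76.222.143 AND mask = 33.76.222.0
No, different subnets (160.123.25.0 vs 33.76.222.0)


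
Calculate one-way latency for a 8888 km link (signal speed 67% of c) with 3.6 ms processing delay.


Speed = 0.67 * 3e5 km/s = 201000 km/s
Propagation delay = 8888 / 201000 = 0.0442 s = 44.2189 ms
Processing delay = 3.6 ms
Total one-way latency = 47.8189 ms


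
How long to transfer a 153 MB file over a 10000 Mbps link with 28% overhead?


Effective throughput = 10000 * (1 - 28/100) = 7200 Mbps
File size in Mb = 153 * 8 = 1224 Mb
Time = 1224 / 7200
Time = 0.17 seconds


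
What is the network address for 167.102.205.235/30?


IP:   10100111.01100110.11001101.11101011
Mask: 11111111.11111111.11111111.11111100
AND operation:
Net:  10100111.01100110.11001101.11101000
Network: 167.102.205.232/30


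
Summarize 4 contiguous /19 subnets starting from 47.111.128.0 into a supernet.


Original prefix: /19
Number of subnets: 4 = 2^2
New prefix = 19 - 2 = 17
Supernet: 47.111.128.0/17


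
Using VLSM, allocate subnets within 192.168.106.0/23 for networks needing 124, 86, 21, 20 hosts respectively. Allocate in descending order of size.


124 hosts -> /25 (126 usable): 192.168.106.0/25
86 hosts -> /25 (126 usable): 192.168.106.128/25
21 hosts -> /27 (30 usable): 192.168.107.0/27
20 hosts -> /27 (30 usable): 192.168.107.32/27
Allocation: 192.168.106.0/25 (124 hosts, 126 usable); 192.168.106.128/25 (86 hosts, 126 usable); 192.168.107.0/27 (21 hosts, 30 usable); 192.168.107.32/27 (20 hosts, 30 usable)


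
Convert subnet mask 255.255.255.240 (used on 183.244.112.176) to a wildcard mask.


Subnet mask: 255.255.255.240
Wildcard = 255.255.255.255 - subnet mask
255 - 255 = 0
255 - 255 = 0
255 - 255 = 0
255 - 240 = 15
Wildcard: 0.0.0.15


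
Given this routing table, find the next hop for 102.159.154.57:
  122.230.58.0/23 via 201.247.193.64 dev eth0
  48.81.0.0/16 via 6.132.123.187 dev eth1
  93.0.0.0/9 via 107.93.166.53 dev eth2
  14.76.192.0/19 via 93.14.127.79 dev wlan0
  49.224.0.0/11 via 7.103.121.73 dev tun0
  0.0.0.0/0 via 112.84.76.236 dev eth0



Longest prefix match for 102.159.154.57:
  /23 122.230.58.0: no
  /16 48.81.0.0: no
  /9 93.0.0.0: no
  /19 14.76.192.0: no
  /11 49.224.0.0: no
  /0 0.0.0.0: MATCH
Selected: next-hop 112.84.76.236 via eth0 (matched /0)


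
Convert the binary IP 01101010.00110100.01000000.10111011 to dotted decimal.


01101010 = 106
00110100 = 52
01000000 = 64
10111011 = 187
IP: 106.52.64.187


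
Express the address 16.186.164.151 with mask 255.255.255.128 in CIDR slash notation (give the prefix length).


Binary: 11111111.11111111.11111111.10000000
Count leading 1s
Prefix: /25


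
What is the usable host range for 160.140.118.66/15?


Network: 160.140.0.0
Broadcast: 160.141.255.255
First usable = network + 1
Last usable = broadcast - 1
Range: 160.140.0.1 to 160.141.255.254


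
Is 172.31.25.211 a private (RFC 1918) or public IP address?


RFC 1918 private ranges:
  10.0.0.0/8 (10.0.0.0 - 10.255.255.255)
  172.16.0.0/12 (172.16.0.0 - 172.31.255.255)
  192.168.0.0/16 (192.168.0.0 - 192.168.255.255)
Private (in 172.16.0.0/12)


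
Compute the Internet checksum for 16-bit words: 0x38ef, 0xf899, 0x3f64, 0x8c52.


Sum all words (with carry folding):
+ 0x38ef = 0x38ef
+ 0xf899 = 0x3189
+ 0x3f64 = 0x70ed
+ 0x8c52 = 0xfd3f
One's complement: ~0xfd3f
Checksum = 0x02c0


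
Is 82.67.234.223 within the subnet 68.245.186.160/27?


Subnet network: 68.245.186.160
Test IP AND mask: 82.67.234.192
No, 82.67.234.223 is not in 68.245.186.160/27


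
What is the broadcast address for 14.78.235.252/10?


Network: 14.64.0.0/10
Host bits = 22
Set all host bits to 1:
Broadcast: 14.127.255.255


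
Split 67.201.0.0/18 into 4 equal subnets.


New prefix = 18 + 2 = 20
Each subnet has 4096 addresses
  67.201.0.0/20
  67.201.16.0/20
  67.201.32.0/20
  67.201.48.0/20
Subnets: 67.201.0.0/20, 67.201.16.0/20, 67.201.32.0/20, 67.201.48.0/20


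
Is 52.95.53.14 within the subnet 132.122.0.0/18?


Subnet network: 132.122.0.0
Test IP AND mask: 52.95.0.0
No, 52.95.53.14 is not in 132.122.0.0/18


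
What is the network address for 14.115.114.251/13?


IP:   00001110.01110011.01110010.11111011
Mask: 11111111.11111000.00000000.00000000
AND operation:
Net:  00001110.01110000.00000000.00000000
Network: 14.112.0.0/13


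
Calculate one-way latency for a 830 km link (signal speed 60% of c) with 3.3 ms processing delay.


Speed = 0.6 * 3e5 km/s = 180000 km/s
Propagation delay = 830 / 180000 = 0.0046 s = 4.6111 ms
Processing delay = 3.3 ms
Total one-way latency = 7.9111 ms


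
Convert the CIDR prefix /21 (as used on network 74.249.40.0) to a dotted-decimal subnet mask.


/21 means 21 network bits, 11 host bits
Binary: 11111111111111111111100000000000
Mask: 255.255.248.0


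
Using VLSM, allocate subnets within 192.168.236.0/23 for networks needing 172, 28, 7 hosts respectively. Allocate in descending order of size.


172 hosts -> /24 (254 usable): 192.168.236.0/24
28 hosts -> /27 (30 usable): 192.168.237.0/27
7 hosts -> /28 (14 usable): 192.168.237.32/28
Allocation: 192.168.236.0/24 (172 hosts, 254 usable); 192.168.237.0/27 (28 hosts, 30 usable); 192.168.237.32/28 (7 hosts, 14 usable)


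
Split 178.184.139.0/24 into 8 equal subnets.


New prefix = 24 + 3 = 27
Each subnet has 32 addresses
  178.184.139.0/27
  178.184.139.32/27
  178.184.139.64/27
  178.184.139.96/27
  178.184.139.128/27
  178.184.139.160/27
  178.184.139.192/27
  178.184.139.224/27
Subnets: 178.184.139.0/27, 178.184.139.32/27, 178.184.139.64/27, 178.184.139.96/27, 178.184.139.128/27, 178.184.139.160/27, 178.184.139.192/27, 178.184.139.224/27


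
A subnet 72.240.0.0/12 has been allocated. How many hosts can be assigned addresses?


Host bits = 32 - 12 = 20
Total addresses = 2^20 = 1048576
Usable = total - 2 (network and broadcast)
Usable hosts: 1048574


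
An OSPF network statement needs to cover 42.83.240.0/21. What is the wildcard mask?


Subnet mask: 255.255.248.0
Wildcard = 255.255.255.255 - subnet mask
255 - 255 = 0
255 - 255 = 0
255 - 248 = 7
255 - 0 = 255
Wildcard: 0.0.7.255


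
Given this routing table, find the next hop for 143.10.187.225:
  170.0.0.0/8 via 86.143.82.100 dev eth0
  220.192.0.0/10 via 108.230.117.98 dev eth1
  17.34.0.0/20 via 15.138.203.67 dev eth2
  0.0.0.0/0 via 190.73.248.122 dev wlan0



Longest prefix match for 143.10.187.225:
  /8 170.0.0.0: no
  /10 220.192.0.0: no
  /20 17.34.0.0: no
  /0 0.0.0.0: MATCH
Selected: next-hop 190.73.248.122 via wlan0 (matched /0)


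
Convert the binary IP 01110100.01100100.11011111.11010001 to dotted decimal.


01110100 = 116
01100100 = 100
11011111 = 223
11010001 = 209
IP: 116.100.223.209


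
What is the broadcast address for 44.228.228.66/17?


Network: 44.228.128.0/17
Host bits = 15
Set all host bits to 1:
Broadcast: 44.228.255.255


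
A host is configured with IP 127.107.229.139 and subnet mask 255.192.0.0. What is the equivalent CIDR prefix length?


Binary: 11111111.11000000.00000000.00000000
Count leading 1s
Prefix: /10


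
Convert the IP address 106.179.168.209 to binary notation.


106 = 01101010
179 = 10110011
168 = 10101000
209 = 11010001
Binary: 01101010.10110011.10101000.11010001


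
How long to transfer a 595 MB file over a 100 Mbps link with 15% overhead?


Effective throughput = 100 * (1 - 15/100) = 85 Mbps
File size in Mb = 595 * 8 = 4760 Mb
Time = 4760 / 85
Time = 56 seconds


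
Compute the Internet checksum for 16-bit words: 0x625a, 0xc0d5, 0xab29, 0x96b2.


Sum all words (with carry folding):
+ 0x625a = 0x625a
+ 0xc0d5 = 0x2330
+ 0xab29 = 0xce59
+ 0x96b2 = 0x650c
One's complement: ~0x650c
Checksum = 0x9af3


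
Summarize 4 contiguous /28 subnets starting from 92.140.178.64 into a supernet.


Original prefix: /28
Number of subnets: 4 = 2^2
New prefix = 28 - 2 = 26
Supernet: 92.140.178.64/26


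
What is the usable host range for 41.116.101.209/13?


Network: 41.112.0.0
Broadcast: 41.119.255.255
First usable = network + 1
Last usable = broadcast - 1
Range: 41.112.0.1 to 41.119.255.254


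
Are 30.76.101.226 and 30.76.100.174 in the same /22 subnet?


Mask: 255.255.252.0
30.76.101.226 AND mask = 30.76.100.0
30.76.100.174 AND mask = 30.76.100.0
Yes, same subnet (30.76.100.0)


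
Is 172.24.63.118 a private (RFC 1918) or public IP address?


RFC 1918 private ranges:
  10.0.0.0/8 (10.0.0.0 - 10.255.255.255)
  172.16.0.0/12 (172.16.0.0 - 172.31.255.255)
  192.168.0.0/16 (192.168.0.0 - 192.168.255.255)
Private (in 172.16.0.0/12)


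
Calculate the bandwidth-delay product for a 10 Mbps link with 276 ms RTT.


BDP = bandwidth * RTT
= 10 Mbps * 276 ms
= 10 * 1e6 * 276 / 1000 bits
= 2760000 bits
= 345000 bytes
= 336.9141 KB
BDP = 2760000 bits (345000 bytes)


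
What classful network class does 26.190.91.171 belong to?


First octet: 26
Binary: 00011010
0xxxxxxx -> Class A (1-126)
Class A, default mask 255.0.0.0 (/8)


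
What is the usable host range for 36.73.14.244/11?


Network: 36.64.0.0
Broadcast: 36.95.255.255
First usable = network + 1
Last usable = broadcast - 1
Range: 36.64.0.1 to 36.95.255.254


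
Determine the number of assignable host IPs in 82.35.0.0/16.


Host bits = 32 - 16 = 16
Total addresses = 2^16 = 65536
Usable = total - 2 (network and broadcast)
Usable hosts: 65534


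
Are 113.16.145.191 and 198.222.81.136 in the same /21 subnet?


Mask: 255.255.248.0
113.16.145.191 AND mask = 113.16.144.0
198.222.81.136 AND mask = 198.222.80.0
No, different subnets (113.16.144.0 vs 198.222.80.0)


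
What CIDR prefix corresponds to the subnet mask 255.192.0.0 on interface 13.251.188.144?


Binary: 11111111.11000000.00000000.00000000
Count leading 1s
Prefix: /10


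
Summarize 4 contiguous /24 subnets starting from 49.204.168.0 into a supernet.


Original prefix: /24
Number of subnets: 4 = 2^2
New prefix = 24 - 2 = 22
Supernet: 49.204.168.0/22


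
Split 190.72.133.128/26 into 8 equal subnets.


New prefix = 26 + 3 = 29
Each subnet has 8 addresses
  190.72.133.128/29
  190.72.133.136/29
  190.72.133.144/29
  190.72.133.152/29
  190.72.133.160/29
  190.72.133.168/29
  190.72.133.176/29
  190.72.133.184/29
Subnets: 190.72.133.128/29, 190.72.133.136/29, 190.72.133.144/29, 190.72.133.152/29, 190.72.133.160/29, 190.72.133.168/29, 190.72.133.176/29, 190.72.133.184/29


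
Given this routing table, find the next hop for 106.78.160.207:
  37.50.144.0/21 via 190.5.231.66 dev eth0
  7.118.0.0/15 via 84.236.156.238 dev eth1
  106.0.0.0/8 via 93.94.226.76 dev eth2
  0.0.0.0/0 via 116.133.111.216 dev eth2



Longest prefix match for 106.78.160.207:
  /21 37.50.144.0: no
  /15 7.118.0.0: no
  /8 106.0.0.0: MATCH
  /0 0.0.0.0: MATCH
Selected: next-hop 93.94.226.76 via eth2 (matched /8)


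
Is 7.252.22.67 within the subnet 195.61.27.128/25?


Subnet network: 195.61.27.128
Test IP AND mask: 7.252.22.0
No, 7.252.22.67 is not in 195.61.27.128/25


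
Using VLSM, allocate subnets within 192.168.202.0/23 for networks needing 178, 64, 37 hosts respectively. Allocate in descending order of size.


178 hosts -> /24 (254 usable): 192.168.202.0/24
64 hosts -> /25 (126 usable): 192.168.203.0/25
37 hosts -> /26 (62 usable): 192.168.203.128/26
Allocation: 192.168.202.0/24 (178 hosts, 254 usable); 192.168.203.0/25 (64 hosts, 126 usable); 192.168.203.128/26 (37 hosts, 62 usable)


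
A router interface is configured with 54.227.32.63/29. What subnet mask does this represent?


/29 means 29 network bits, 3 host bits
Binary: 11111111111111111111111111111000
Mask: 255.255.255.248


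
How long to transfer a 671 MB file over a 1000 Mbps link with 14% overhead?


Effective throughput = 1000 * (1 - 14/100) = 860 Mbps
File size in Mb = 671 * 8 = 5368 Mb
Time = 5368 / 860
Time = 6.2419 seconds


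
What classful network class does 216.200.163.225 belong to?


First octet: 216
Binary: 11011000
110xxxxx -> Class C (192-223)
Class C, default mask 255.255.255.0 (/24)


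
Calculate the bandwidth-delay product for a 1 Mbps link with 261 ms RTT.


BDP = bandwidth * RTT
= 1 Mbps * 261 ms
= 1 * 1e6 * 261 / 1000 bits
= 261000 bits
= 32625 bytes
= 31.8604 KB
BDP = 261000 bits (32625 bytes)


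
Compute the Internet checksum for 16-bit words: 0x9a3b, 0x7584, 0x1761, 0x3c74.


Sum all words (with carry folding):
+ 0x9a3b = 0x9a3b
+ 0x7584 = 0x0fc0
+ 0x1761 = 0x2721
+ 0x3c74 = 0x6395
One's complement: ~0x6395
Checksum = 0x9c6a


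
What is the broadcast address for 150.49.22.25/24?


Network: 150.49.22.0/24
Host bits = 8
Set all host bits to 1:
Broadcast: 150.49.22.255


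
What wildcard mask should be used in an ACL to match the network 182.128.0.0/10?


Subnet mask: 255.192.0.0
Wildcard = 255.255.255.255 - subnet mask
255 - 255 = 0
255 - 192 = 63
255 - 0 = 255
255 - 0 = 255
Wildcard: 0.63.255.255


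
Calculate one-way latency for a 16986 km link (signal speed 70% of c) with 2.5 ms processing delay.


Speed = 0.7 * 3e5 km/s = 210000 km/s
Propagation delay = 16986 / 210000 = 0.0809 s = 80.8857 ms
Processing delay = 2.5 ms
Total one-way latency = 83.3857 ms


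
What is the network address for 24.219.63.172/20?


IP:   00011000.11011011.00111111.10101100
Mask: 11111111.11111111.11110000.00000000
AND operation:
Net:  00011000.11011011.00110000.00000000
Network: 24.219.48.0/20


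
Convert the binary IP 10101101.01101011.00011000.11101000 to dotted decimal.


10101101 = 173
01101011 = 107
00011000 = 24
11101000 = 232
IP: 173.107.24.232


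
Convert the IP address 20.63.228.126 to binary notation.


20 = 00010100
63 = 00111111
228 = 11100100
126 = 01111110
Binary: 00010100.00111111.11100100.01111110


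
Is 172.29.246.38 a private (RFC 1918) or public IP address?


RFC 1918 private ranges:
  10.0.0.0/8 (10.0.0.0 - 10.255.255.255)
  172.16.0.0/12 (172.16.0.0 - 172.31.255.255)
  192.168.0.0/16 (192.168.0.0 - 192.168.255.255)
Private (in 172.16.0.0/12)


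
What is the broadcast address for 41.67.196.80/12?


Network: 41.64.0.0/12
Host bits = 20
Set all host bits to 1:
Broadcast: 41.79.255.255


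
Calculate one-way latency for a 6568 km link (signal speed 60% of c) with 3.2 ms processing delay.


Speed = 0.6 * 3e5 km/s = 180000 km/s
Propagation delay = 6568 / 180000 = 0.0365 s = 36.4889 ms
Processing delay = 3.2 ms
Total one-way latency = 39.6889 ms


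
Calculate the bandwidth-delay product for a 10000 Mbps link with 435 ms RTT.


BDP = bandwidth * RTT
= 10000 Mbps * 435 ms
= 10000 * 1e6 * 435 / 1000 bits
= 4350000000 bits
= 543750000 bytes
= 531005.8594 KB
BDP = 4350000000 bits (543750000 bytes)


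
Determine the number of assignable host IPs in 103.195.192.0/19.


Host bits = 32 - 19 = 13
Total addresses = 2^13 = 8192
Usable = total - 2 (network and broadcast)
Usable hosts: 8190


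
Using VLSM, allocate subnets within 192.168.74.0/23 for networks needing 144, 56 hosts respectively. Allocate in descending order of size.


144 hosts -> /24 (254 usable): 192.168.74.0/24
56 hosts -> /26 (62 usable): 192.168.75.0/26
Allocation: 192.168.74.0/24 (144 hosts, 254 usable); 192.168.75.0/26 (56 hosts, 62 usable)


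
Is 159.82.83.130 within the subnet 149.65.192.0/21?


Subnet network: 149.65.192.0
Test IP AND mask: 159.82.80.0
No, 159.82.83.130 is not in 149.65.192.0/21


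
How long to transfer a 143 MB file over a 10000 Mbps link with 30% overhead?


Effective throughput = 10000 * (1 - 30/100) = 7000 Mbps
File size in Mb = 143 * 8 = 1144 Mb
Time = 1144 / 7000
Time = 0.1634 seconds


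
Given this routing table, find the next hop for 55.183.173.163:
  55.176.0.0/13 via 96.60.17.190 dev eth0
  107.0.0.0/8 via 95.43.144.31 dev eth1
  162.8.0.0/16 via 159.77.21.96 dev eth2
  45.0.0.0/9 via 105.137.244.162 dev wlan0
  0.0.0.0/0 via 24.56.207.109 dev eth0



Longest prefix match for 55.183.173.163:
  /13 55.176.0.0: MATCH
  /8 107.0.0.0: no
  /16 162.8.0.0: no
  /9 45.0.0.0: no
  /0 0.0.0.0: MATCH
Selected: next-hop 96.60.17.190 via eth0 (matched /13)


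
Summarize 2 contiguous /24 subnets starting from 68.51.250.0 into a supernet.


Original prefix: /24
Number of subnets: 2 = 2^1
New prefix = 24 - 1 = 23
Supernet: 68.51.250.0/23


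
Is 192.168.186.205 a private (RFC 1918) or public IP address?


RFC 1918 private ranges:
  10.0.0.0/8 (10.0.0.0 - 10.255.255.255)
  172.16.0.0/12 (172.16.0.0 - 172.31.255.255)
  192.168.0.0/16 (192.168.0.0 - 192.168.255.255)
Private (in 192.168.0.0/16)


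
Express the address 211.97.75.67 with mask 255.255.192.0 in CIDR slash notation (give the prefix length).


Binary: 11111111.11111111.11000000.00000000
Count leading 1s
Prefix: /18


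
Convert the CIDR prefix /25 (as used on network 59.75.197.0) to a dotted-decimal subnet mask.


/25 means 25 network bits, 7 host bits
Binary: 11111111111111111111111110000000
Mask: 255.255.255.128


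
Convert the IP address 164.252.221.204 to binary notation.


164 = 10100100
252 = 11111100
221 = 11011101
204 = 11001100
Binary: 10100100.11111100.11011101.11001100


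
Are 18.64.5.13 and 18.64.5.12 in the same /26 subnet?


Mask: 255.255.255.192
18.64.5.13 AND mask = 18.64.5.0
18.64.5.12 AND mask = 18.64.5.0
Yes, same subnet (18.64.5.0)


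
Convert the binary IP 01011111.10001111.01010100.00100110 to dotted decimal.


01011111 = 95
10001111 = 143
01010100 = 84
00100110 = 38
IP: 95.143.84.38


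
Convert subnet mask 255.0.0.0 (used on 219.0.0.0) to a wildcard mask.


Subnet mask: 255.0.0.0
Wildcard = 255.255.255.255 - subnet mask
255 - 255 = 0
255 - 0 = 255
255 - 0 = 255
255 - 0 = 255
Wildcard: 0.255.255.255


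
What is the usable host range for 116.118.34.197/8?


Network: 116.0.0.0
Broadcast: 116.255.255.255
First usable = network + 1
Last usable = broadcast - 1
Range: 116.0.0.1 to 116.255.255.254


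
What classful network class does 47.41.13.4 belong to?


First octet: 47
Binary: 00101111
0xxxxxxx -> Class A (1-126)
Class A, default mask 255.0.0.0 (/8)


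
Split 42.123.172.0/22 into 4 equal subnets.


New prefix = 22 + 2 = 24
Each subnet has 256 addresses
  42.123.172.0/24
  42.123.173.0/24
  42.123.174.0/24
  42.123.175.0/24
Subnets: 42.123.172.0/24, 42.123.173.0/24, 42.123.174.0/24, 42.123.175.0/24


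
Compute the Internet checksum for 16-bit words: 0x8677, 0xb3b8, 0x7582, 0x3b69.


Sum all words (with carry folding):
+ 0x8677 = 0x8677
+ 0xb3b8 = 0x3a30
+ 0x7582 = 0xafb2
+ 0x3b69 = 0xeb1b
One's complement: ~0xeb1b
Checksum = 0x14e4


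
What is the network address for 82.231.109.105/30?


IP:   01010010.11100111.01101101.01101001
Mask: 11111111.11111111.11111111.11111100
AND operation:
Net:  01010010.11100111.01101101.01101000
Network: 82.231.109.104/30


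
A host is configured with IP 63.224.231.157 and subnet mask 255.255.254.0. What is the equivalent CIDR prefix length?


Binary: 11111111.11111111.11111110.00000000
Count leading 1s
Prefix: /23


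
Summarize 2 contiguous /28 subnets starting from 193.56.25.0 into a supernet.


Original prefix: /28
Number of subnets: 2 = 2^1
New prefix = 28 - 1 = 27
Supernet: 193.56.25.0/27


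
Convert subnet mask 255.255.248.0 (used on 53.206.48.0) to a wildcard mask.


Subnet mask: 255.255.248.0
Wildcard = 255.255.255.255 - subnet mask
255 - 255 = 0
255 - 255 = 0
255 - 248 = 7
255 - 0 = 255
Wildcard: 0.0.7.255


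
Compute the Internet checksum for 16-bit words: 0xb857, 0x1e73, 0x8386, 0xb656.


Sum all words (with carry folding):
+ 0xb857 = 0xb857
+ 0x1e73 = 0xd6ca
+ 0x8386 = 0x5a51
+ 0xb656 = 0x10a8
One's complement: ~0x10a8
Checksum = 0xef57


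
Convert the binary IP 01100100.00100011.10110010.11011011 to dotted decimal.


01100100 = 100
00100011 = 35
10110010 = 178
11011011 = 219
IP: 100.35.178.219


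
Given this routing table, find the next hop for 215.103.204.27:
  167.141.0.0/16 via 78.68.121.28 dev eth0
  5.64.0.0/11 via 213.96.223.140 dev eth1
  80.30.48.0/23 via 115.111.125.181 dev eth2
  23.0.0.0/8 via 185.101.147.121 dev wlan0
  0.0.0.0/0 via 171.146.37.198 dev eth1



Longest prefix match for 215.103.204.27:
  /16 167.141.0.0: no
  /11 5.64.0.0: no
  /23 80.30.48.0: no
  /8 23.0.0.0: no
  /0 0.0.0.0: MATCH
Selected: next-hop 171.146.37.198 via eth1 (matched /0)


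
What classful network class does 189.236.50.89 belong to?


First octet: 189
Binary: 10111101
10xxxxxx -> Class B (128-191)
Class B, default mask 255.255.0.0 (/16)


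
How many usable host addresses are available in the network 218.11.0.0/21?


Host bits = 32 - 21 = 11
Total addresses = 2^11 = 2048
Usable = total - 2 (network and broadcast)
Usable hosts: 2046


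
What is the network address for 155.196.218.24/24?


IP:   10011011.11000100.11011010.00011000
Mask: 11111111.11111111.11111111.00000000
AND operation:
Net:  10011011.11000100.11011010.00000000
Network: 155.196.218.0/24


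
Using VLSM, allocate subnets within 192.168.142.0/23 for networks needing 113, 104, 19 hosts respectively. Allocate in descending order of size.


113 hosts -> /25 (126 usable): 192.168.142.0/25
104 hosts -> /25 (126 usable): 192.168.142.128/25
19 hosts -> /27 (30 usable): 192.168.143.0/27
Allocation: 192.168.142.0/25 (113 hosts, 126 usable); 192.168.142.128/25 (104 hosts, 126 usable); 192.168.143.0/27 (19 hosts, 30 usable)


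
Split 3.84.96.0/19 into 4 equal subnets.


New prefix = 19 + 2 = 21
Each subnet has 2048 addresses
  3.84.96.0/21
  3.84.104.0/21
  3.84.112.0/21
  3.84.120.0/21
Subnets: 3.84.96.0/21, 3.84.104.0/21, 3.84.112.0/21, 3.84.120.0/21


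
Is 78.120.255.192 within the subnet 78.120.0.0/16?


Subnet network: 78.120.0.0
Test IP AND mask: 78.120.0.0
Yes, 78.120.255.192 is in 78.120.0.0/16


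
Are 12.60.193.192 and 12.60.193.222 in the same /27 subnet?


Mask: 255.255.255.224
12.60.193.192 AND mask = 12.60.193.192
12.60.193.222 AND mask = 12.60.193.192
Yes, same subnet (12.60.193.192)


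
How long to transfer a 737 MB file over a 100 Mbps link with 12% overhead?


Effective throughput = 100 * (1 - 12/100) = 88 Mbps
File size in Mb = 737 * 8 = 5896 Mb
Time = 5896 / 88
Time = 67 seconds


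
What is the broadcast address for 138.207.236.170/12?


Network: 138.192.0.0/12
Host bits = 20
Set all host bits to 1:
Broadcast: 138.207.255.255


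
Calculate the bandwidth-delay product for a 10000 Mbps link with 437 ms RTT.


BDP = bandwidth * RTT
= 10000 Mbps * 437 ms
= 10000 * 1e6 * 437 / 1000 bits
= 4370000000 bits
= 546250000 bytes
= 533447.2656 KB
BDP = 4370000000 bits (546250000 bytes)


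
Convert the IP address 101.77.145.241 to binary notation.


101 = 01100101
77 = 01001101
145 = 10010001
241 = 11110001
Binary: 01100101.01001101.10010001.11110001


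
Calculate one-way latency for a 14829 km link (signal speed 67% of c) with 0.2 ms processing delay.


Speed = 0.67 * 3e5 km/s = 201000 km/s
Propagation delay = 14829 / 201000 = 0.0738 s = 73.7761 ms
Processing delay = 0.2 ms
Total one-way latency = 73.9761 ms


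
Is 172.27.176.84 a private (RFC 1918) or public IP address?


RFC 1918 private ranges:
  10.0.0.0/8 (10.0.0.0 - 10.255.255.255)
  172.16.0.0/12 (172.16.0.0 - 172.31.255.255)
  192.168.0.0/16 (192.168.0.0 - 192.168.255.255)
Private (in 172.16.0.0/12)


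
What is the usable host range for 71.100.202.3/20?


Network: 71.100.192.0
Broadcast: 71.100.207.255
First usable = network + 1
Last usable = broadcast - 1
Range: 71.100.192.1 to 71.100.207.254


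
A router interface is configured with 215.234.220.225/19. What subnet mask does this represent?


/19 means 19 network bits, 13 host bits
Binary: 11111111111111111110000000000000
Mask: 255.255.224.0


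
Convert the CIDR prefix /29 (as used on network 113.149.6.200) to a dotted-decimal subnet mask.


/29 means 29 network bits, 3 host bits
Binary: 11111111111111111111111111111000
Mask: 255.255.255.248


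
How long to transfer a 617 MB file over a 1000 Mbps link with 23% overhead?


Effective throughput = 1000 * (1 - 23/100) = 770 Mbps
File size in Mb = 617 * 8 = 4936 Mb
Time = 4936 / 770
Time = 6.4104 seconds


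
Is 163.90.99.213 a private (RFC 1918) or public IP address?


RFC 1918 private ranges:
  10.0.0.0/8 (10.0.0.0 - 10.255.255.255)
  172.16.0.0/12 (172.16.0.0 - 172.31.255.255)
  192.168.0.0/16 (192.168.0.0 - 192.168.255.255)
Public (not in any RFC 1918 range)


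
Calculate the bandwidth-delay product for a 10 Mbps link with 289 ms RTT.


BDP = bandwidth * RTT
= 10 Mbps * 289 ms
= 10 * 1e6 * 289 / 1000 bits
= 2890000 bits
= 361250 bytes
= 352.7832 KB
BDP = 2890000 bits (361250 bytes)


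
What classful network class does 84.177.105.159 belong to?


First octet: 84
Binary: 01010100
0xxxxxxx -> Class A (1-126)
Class A, default mask 255.0.0.0 (/8)


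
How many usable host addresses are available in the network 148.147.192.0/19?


Host bits = 32 - 19 = 13
Total addresses = 2^13 = 8192
Usable = total - 2 (network and broadcast)
Usable hosts: 8190


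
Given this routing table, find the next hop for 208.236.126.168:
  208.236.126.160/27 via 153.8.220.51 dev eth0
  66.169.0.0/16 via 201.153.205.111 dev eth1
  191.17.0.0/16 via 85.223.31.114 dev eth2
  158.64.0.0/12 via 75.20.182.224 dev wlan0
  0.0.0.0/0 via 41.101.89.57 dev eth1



Longest prefix match for 208.236.126.168:
  /27 208.236.126.160: MATCH
  /16 66.169.0.0: no
  /16 191.17.0.0: no
  /12 158.64.0.0: no
  /0 0.0.0.0: MATCH
Selected: next-hop 153.8.220.51 via eth0 (matched /27)


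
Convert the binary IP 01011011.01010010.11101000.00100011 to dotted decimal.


01011011 = 91
01010010 = 82
11101000 = 232
00100011 = 35
IP: 91.82.232.35


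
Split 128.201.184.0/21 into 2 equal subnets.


New prefix = 21 + 1 = 22
Each subnet has 1024 addresses
  128.201.184.0/22
  128.201.188.0/22
Subnets: 128.201.184.0/22, 128.201.188.0/22


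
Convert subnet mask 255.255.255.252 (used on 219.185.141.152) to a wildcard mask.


Subnet mask: 255.255.255.252
Wildcard = 255.255.255.255 - subnet mask
255 - 255 = 0
255 - 255 = 0
255 - 255 = 0
255 - 252 = 3
Wildcard: 0.0.0.3


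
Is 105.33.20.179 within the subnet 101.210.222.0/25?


Subnet network: 101.210.222.0
Test IP AND mask: 105.33.20.128
No, 105.33.20.179 is not in 101.210.222.0/25


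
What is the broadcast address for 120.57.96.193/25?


Network: 120.57.96.128/25
Host bits = 7
Set all host bits to 1:
Broadcast: 120.57.96.255


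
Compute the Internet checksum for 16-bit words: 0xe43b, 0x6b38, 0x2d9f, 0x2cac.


Sum all words (with carry folding):
+ 0xe43b = 0xe43b
+ 0x6b38 = 0x4f74
+ 0x2d9f = 0x7d13
+ 0x2cac = 0xa9bf
One's complement: ~0xa9bf
Checksum = 0x5640


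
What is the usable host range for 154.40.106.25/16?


Network: 154.40.0.0
Broadcast: 154.40.255.255
First usable = network + 1
Last usable = broadcast - 1
Range: 154.40.0.1 to 154.40.255.254


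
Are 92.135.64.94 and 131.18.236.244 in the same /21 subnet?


Mask: 255.255.248.0
92.135.64.94 AND mask = 92.135.64.0
131.18.236.244 AND mask = 131.18.232.0
No, different subnets (92.135.64.0 vs 131.18.232.0)


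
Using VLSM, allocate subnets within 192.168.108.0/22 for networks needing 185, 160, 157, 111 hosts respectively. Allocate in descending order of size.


185 hosts -> /24 (254 usable): 192.168.108.0/24
160 hosts -> /24 (254 usable): 192.168.109.0/24
157 hosts -> /24 (254 usable): 192.168.110.0/24
111 hosts -> /25 (126 usable): 192.168.111.0/25
Allocation: 192.168.108.0/24 (185 hosts, 254 usable); 192.168.109.0/24 (160 hosts, 254 usable); 192.168.110.0/24 (157 hosts, 254 usable); 192.168.111.0/25 (111 hosts, 126 usable)


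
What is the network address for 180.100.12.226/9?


IP:   10110100.01100100.00001100.11100010
Mask: 11111111.10000000.00000000.00000000
AND operation:
Net:  10110100.00000000.00000000.00000000
Network: 180.0.0.0/9


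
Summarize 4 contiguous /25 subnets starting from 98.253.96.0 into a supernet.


Original prefix: /25
Number of subnets: 4 = 2^2
New prefix = 25 - 2 = 23
Supernet: 98.253.96.0/23


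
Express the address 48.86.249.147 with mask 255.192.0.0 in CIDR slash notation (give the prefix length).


Binary: 11111111.11000000.00000000.00000000
Count leading 1s
Prefix: /10


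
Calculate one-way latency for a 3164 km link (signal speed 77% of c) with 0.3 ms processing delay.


Speed = 0.77 * 3e5 km/s = 231000 km/s
Propagation delay = 3164 / 231000 = 0.0137 s = 13.697 ms
Processing delay = 0.3 ms
Total one-way latency = 13.997 ms


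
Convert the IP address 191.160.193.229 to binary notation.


191 = 10111111
160 = 10100000
193 = 11000001
229 = 11100101
Binary: 10111111.10100000.11000001.11100101


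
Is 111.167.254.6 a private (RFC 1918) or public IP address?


RFC 1918 private ranges:
  10.0.0.0/8 (10.0.0.0 - 10.255.255.255)
  172.16.0.0/12 (172.16.0.0 - 172.31.255.255)
  192.168.0.0/16 (192.168.0.0 - 192.168.255.255)
Public (not in any RFC 1918 range)


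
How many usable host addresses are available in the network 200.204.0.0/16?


Host bits = 32 - 16 = 16
Total addresses = 2^16 = 65536
Usable = total - 2 (network and broadcast)
Usable hosts: 65534


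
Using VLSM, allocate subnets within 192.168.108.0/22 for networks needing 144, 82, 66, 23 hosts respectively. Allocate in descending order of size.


144 hosts -> /24 (254 usable): 192.168.108.0/24
82 hosts -> /25 (126 usable): 192.168.109.0/25
66 hosts -> /25 (126 usable): 192.168.109.128/25
23 hosts -> /27 (30 usable): 192.168.110.0/27
Allocation: 192.168.108.0/24 (144 hosts, 254 usable); 192.168.109.0/25 (82 hosts, 126 usable); 192.168.109.128/25 (66 hosts, 126 usable); 192.168.110.0/27 (23 hosts, 30 usable)


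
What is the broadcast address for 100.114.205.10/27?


Network: 100.114.205.0/27
Host bits = 5
Set all host bits to 1:
Broadcast: 100.114.205.31


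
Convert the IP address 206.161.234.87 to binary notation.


206 = 11001110
161 = 10100001
234 = 11101010
87 = 01010111
Binary: 11001110.10100001.11101010.01010111


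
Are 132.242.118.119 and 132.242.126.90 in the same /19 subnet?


Mask: 255.255.224.0
132.242.118.119 AND mask = 132.242.96.0
132.242.126.90 AND mask = 132.242.96.0
Yes, same subnet (132.242.96.0)


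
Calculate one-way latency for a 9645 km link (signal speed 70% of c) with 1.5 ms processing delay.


Speed = 0.7 * 3e5 km/s = 210000 km/s
Propagation delay = 9645 / 210000 = 0.0459 s = 45.9286 ms
Processing delay = 1.5 ms
Total one-way latency = 47.4286 ms


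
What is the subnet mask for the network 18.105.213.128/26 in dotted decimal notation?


/26 means 26 network bits, 6 host bits
Binary: 11111111111111111111111111000000
Mask: 255.255.255.192


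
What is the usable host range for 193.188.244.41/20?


Network: 193.188.240.0
Broadcast: 193.188.255.255
First usable = network + 1
Last usable = broadcast - 1
Range: 193.188.240.1 to 193.188.255.254


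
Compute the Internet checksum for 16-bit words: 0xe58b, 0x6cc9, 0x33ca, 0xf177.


Sum all words (with carry folding):
+ 0xe58b = 0xe58b
+ 0x6cc9 = 0x5255
+ 0x33ca = 0x861f
+ 0xf177 = 0x7797
One's complement: ~0x7797
Checksum = 0x8868


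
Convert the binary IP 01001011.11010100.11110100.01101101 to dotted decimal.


01001011 = 75
11010100 = 212
11110100 = 244
01101101 = 109
IP: 75.212.244.109


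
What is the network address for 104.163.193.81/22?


IP:   01101000.10100011.11000001.01010001
Mask: 11111111.11111111.11111100.00000000
AND operation:
Net:  01101000.10100011.11000000.00000000
Network: 104.163.192.0/22


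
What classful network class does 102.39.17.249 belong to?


First octet: 102
Binary: 01100110
0xxxxxxx -> Class A (1-126)
Class A, default mask 255.0.0.0 (/8)


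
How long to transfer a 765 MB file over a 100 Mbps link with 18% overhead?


Effective throughput = 100 * (1 - 18/100) = 82 Mbps
File size in Mb = 765 * 8 = 6120 Mb
Time = 6120 / 82
Time = 74.6341 seconds


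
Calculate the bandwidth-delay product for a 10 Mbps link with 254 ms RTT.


BDP = bandwidth * RTT
= 10 Mbps * 254 ms
= 10 * 1e6 * 254 / 1000 bits
= 2540000 bits
= 317500 bytes
= 310.0586 KB
BDP = 2540000 bits (317500 bytes)


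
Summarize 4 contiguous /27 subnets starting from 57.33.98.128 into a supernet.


Original prefix: /27
Number of subnets: 4 = 2^2
New prefix = 27 - 2 = 25
Supernet: 57.33.98.128/25


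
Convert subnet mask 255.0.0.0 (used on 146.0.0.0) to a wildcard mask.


Subnet mask: 255.0.0.0
Wildcard = 255.255.255.255 - subnet mask
255 - 255 = 0
255 - 0 = 255
255 - 0 = 255
255 - 0 = 255
Wildcard: 0.255.255.255


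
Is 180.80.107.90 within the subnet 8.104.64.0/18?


Subnet network: 8.104.64.0
Test IP AND mask: 180.80.64.0
No, 180.80.107.90 is not in 8.104.64.0/18
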